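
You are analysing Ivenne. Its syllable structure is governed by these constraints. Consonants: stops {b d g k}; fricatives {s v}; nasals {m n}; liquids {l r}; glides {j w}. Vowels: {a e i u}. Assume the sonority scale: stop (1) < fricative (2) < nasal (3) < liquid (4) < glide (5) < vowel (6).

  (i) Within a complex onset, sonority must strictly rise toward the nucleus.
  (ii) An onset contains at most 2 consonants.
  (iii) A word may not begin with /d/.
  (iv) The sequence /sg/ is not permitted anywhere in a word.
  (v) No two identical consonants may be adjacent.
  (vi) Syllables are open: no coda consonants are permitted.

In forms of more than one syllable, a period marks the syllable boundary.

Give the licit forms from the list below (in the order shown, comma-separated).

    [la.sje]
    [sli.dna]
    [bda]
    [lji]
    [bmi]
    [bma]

[la.sje] — σ1 onset /l/, coda /∅/ ok; σ2 onset /sj/ (2→5 rises), coda /∅/ ok → licit
[sli.dna] — σ1 onset /sl/ (2→4 rises), coda /∅/ ok; σ2 onset /dn/ (1→3 rises), coda /∅/ ok → licit
[bda] — violates constraint (i): syllable 1 onset /bd/: /b/ (stop, 1) → /d/ (stop, 1) does not rise → illicit
[lji] — σ1 onset /lj/ (4→5 rises), coda /∅/ ok → licit
[bmi] — σ1 onset /bm/ (1→3 rises), coda /∅/ ok → licit
[bma] — σ1 onset /bm/ (1→3 rises), coda /∅/ ok → licit

[la.sje], [sli.dna], [lji], [bmi], [bma]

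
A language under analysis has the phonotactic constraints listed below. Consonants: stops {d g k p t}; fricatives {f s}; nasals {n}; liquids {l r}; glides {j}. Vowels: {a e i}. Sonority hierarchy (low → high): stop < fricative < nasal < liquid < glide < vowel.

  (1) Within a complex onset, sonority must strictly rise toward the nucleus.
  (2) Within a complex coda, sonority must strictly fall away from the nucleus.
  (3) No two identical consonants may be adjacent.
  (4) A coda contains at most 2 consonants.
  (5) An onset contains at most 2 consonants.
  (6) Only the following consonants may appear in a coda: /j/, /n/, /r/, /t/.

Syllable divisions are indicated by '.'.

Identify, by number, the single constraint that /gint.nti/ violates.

1

/gint.nti/: syllable 2 onset /nt/: /n/ (nasal, 3) → /t/ (stop, 1) does not rise.
This is a violation of constraint 1: "Within a complex onset, sonority must strictly rise toward the nucleus."
The remaining constraints (2, 3, 4, 5, 6) are satisfied.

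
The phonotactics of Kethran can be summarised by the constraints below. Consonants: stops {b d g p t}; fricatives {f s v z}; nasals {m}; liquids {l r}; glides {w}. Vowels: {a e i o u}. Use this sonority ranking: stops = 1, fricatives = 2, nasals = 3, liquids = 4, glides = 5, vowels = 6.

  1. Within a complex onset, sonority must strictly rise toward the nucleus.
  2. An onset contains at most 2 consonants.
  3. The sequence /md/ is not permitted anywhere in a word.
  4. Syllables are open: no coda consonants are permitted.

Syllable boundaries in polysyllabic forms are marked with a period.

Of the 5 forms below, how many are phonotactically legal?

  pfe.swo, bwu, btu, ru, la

4

pfe.swo — σ1 onset /pf/ (1→2 rises), coda /∅/ ok; σ2 onset /sw/ (2→5 rises), coda /∅/ ok → phonotactically legal
bwu — σ1 onset /bw/ (1→5 rises), coda /∅/ ok → phonotactically legal
btu — violates constraint 1: syllable 1 onset /bt/: /b/ (stop, 1) → /t/ (stop, 1) does not rise → phonotactically illegal
ru — σ1 onset /r/, coda /∅/ ok → phonotactically legal
la — σ1 onset /l/, coda /∅/ ok → phonotactically legal
Phonotactically legal: pfe.swo, bwu, ru, la → 4.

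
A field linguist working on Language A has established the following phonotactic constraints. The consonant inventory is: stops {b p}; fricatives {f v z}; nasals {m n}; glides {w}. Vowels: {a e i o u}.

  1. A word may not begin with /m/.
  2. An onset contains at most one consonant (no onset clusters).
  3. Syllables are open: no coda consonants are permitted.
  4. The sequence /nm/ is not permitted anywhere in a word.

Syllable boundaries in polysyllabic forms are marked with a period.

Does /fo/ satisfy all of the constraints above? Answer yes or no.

/fo/ — σ1 onset /f/, coda /∅/ ok → phonotactically legal

yes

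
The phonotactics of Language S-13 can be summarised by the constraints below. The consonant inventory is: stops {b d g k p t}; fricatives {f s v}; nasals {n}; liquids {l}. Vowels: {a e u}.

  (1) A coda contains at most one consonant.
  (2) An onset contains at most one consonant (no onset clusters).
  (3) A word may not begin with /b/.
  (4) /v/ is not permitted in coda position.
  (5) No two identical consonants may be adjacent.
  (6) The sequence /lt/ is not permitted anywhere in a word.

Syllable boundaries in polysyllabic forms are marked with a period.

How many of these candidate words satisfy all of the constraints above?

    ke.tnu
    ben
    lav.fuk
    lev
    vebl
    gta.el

0

ke.tnu — violates constraint 2: syllable 2 onset /tn/ has 2 consonants (> 1) → ill-formed
ben — violates constraint 3: word begins with /b/ → ill-formed
lav.fuk — violates constraint 4: syllable 1 coda contains /v/ → ill-formed
lev — violates constraint 4: syllable 1 coda contains /v/ → ill-formed
vebl — violates constraint 1: syllable 1 coda /bl/ has 2 consonants (> 1) → ill-formed
gta.el — violates constraint 2: syllable 1 onset /gt/ has 2 consonants (> 1) → ill-formed
No form is well-formed → 0.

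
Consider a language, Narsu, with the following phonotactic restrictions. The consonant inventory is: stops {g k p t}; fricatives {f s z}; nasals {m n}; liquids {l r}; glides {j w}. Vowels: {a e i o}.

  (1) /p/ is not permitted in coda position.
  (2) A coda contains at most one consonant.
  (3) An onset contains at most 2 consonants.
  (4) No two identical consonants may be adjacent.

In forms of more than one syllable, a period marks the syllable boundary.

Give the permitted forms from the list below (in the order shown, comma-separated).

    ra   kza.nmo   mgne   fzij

ra — σ1 onset /r/, coda /∅/ ok → permitted
kza.nmo — σ1 onset /kz/ (2C), coda /∅/ ok; σ2 onset /nm/ (2C), coda /∅/ ok → permitted
mgne — violates constraint 3: syllable 1 onset /mgn/ has 3 consonants (> 2) → not permitted
fzij — σ1 onset /fz/ (2C), coda /j/ ok → permitted

ra, kza.nmo, fzij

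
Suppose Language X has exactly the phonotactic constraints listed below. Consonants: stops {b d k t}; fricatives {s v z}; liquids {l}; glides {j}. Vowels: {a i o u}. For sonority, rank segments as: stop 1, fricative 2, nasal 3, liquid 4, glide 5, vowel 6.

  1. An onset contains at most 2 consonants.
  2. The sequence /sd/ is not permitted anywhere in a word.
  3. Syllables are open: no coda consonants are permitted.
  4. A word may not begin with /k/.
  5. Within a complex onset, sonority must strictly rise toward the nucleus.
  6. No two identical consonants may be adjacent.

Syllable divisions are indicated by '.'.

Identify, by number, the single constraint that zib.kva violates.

3

zib.kva: syllable 1 coda /b/ has 1 consonant (> 0).
This is a violation of constraint 3: "Syllables are open: no coda consonants are permitted."
The remaining constraints (1, 2, 4, 5, 6) are satisfied.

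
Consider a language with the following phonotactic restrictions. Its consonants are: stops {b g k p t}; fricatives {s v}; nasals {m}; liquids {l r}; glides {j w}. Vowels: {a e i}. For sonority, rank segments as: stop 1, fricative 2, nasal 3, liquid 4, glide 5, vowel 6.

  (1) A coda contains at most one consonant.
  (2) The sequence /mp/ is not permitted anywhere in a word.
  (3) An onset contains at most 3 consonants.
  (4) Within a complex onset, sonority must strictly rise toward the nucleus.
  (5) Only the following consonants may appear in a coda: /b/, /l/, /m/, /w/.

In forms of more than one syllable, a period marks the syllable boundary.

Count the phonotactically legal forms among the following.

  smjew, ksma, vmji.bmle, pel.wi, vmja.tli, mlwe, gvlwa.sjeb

6

smjew — σ1 onset /smj/ (2→3→5 rises), coda /w/ ok → phonotactically legal
ksma — σ1 onset /ksm/ (1→2→3 rises), coda /∅/ ok → phonotactically legal
vmji.bmle — σ1 onset /vmj/ (2→3→5 rises), coda /∅/ ok; σ2 onset /bml/ (1→3→4 rises), coda /∅/ ok → phonotactically legal
pel.wi — σ1 onset /p/, coda /l/ ok; σ2 onset /w/, coda /∅/ ok → phonotactically legal
vmja.tli — σ1 onset /vmj/ (2→3→5 rises), coda /∅/ ok; σ2 onset /tl/ (1→4 rises), coda /∅/ ok → phonotactically legal
mlwe — σ1 onset /mlw/ (3→4→5 rises), coda /∅/ ok → phonotactically legal
gvlwa.sjeb — violates constraint 3: syllable 1 onset /gvlw/ has 4 consonants (> 3) → phonotactically illegal
Phonotactically legal: smjew, ksma, vmji.bmle, pel.wi, vmja.tli, mlwe → 6.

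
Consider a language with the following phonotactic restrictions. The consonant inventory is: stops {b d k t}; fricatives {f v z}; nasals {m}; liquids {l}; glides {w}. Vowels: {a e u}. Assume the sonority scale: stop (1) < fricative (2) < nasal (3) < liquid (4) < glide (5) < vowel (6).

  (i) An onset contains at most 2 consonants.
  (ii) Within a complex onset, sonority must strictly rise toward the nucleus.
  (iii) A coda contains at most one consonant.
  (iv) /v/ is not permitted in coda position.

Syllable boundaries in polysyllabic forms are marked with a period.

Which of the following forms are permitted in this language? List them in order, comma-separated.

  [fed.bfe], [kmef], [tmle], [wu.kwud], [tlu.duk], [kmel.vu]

[fed.bfe], [kmef], [wu.kwud], [tlu.duk], [kmel.vu]

[fed.bfe] — σ1 onset /f/, coda /d/ ok; σ2 onset /bf/ (1→2 rises), coda /∅/ ok → permitted
[kmef] — σ1 onset /km/ (1→3 rises), coda /f/ ok → permitted
[tmle] — violates constraint (i): syllable 1 onset /tml/ has 3 consonants (> 2) → not permitted
[wu.kwud] — σ1 onset /w/, coda /∅/ ok; σ2 onset /kw/ (1→5 rises), coda /d/ ok → permitted
[tlu.duk] — σ1 onset /tl/ (1→4 rises), coda /∅/ ok; σ2 onset /d/, coda /k/ ok → permitted
[kmel.vu] — σ1 onset /km/ (1→3 rises), coda /l/ ok; σ2 onset /v/, coda /∅/ ok → permitted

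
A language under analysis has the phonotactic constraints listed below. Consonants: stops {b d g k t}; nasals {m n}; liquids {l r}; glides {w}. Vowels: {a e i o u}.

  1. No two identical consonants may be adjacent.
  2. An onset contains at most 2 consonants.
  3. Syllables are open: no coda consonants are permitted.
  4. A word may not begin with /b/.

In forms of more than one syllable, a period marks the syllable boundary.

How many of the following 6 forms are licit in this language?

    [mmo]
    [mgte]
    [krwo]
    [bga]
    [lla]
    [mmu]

0

[mmo] — violates constraint 1: adjacent identical consonants /mm/ → illicit
[mgte] — violates constraint 2: syllable 1 onset /mgt/ has 3 consonants (> 2) → illicit
[krwo] — violates constraint 2: syllable 1 onset /krw/ has 3 consonants (> 2) → illicit
[bga] — violates constraint 4: word begins with /b/ → illicit
[lla] — violates constraint 1: adjacent identical consonants /ll/ → illicit
[mmu] — violates constraint 1: adjacent identical consonants /mm/ → illicit
No form is licit → 0.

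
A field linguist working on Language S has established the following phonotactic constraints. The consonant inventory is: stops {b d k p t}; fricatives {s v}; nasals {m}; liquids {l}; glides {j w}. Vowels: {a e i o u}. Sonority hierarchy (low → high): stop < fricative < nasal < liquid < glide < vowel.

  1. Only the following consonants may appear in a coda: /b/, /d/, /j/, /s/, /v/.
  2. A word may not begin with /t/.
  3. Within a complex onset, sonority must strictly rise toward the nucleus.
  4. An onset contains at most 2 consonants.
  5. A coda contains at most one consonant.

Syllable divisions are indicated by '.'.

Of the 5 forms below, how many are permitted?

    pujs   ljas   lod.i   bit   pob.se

3

pujs — violates constraint 5: syllable 1 coda /js/ has 2 consonants (> 1) → not permitted
ljas — σ1 onset /lj/ (4→5 rises), coda /s/ ok → permitted
lod.i — σ1 onset /l/, coda /d/ ok; σ2 onset /∅/, coda /∅/ ok → permitted
bit — violates constraint 1: syllable 1 coda contains /t/, which is not a licensed coda consonant → not permitted
pob.se — σ1 onset /p/, coda /b/ ok; σ2 onset /s/, coda /∅/ ok → permitted
Permitted: ljas, lod.i, pob.se → 3.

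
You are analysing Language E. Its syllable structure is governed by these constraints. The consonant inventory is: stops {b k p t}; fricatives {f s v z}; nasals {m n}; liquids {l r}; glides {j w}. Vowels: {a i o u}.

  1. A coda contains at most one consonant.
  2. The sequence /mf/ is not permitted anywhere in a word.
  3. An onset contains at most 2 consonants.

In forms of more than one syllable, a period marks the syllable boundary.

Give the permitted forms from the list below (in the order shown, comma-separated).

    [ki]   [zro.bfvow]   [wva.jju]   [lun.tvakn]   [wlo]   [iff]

[ki], [wva.jju], [wlo]

[ki] — σ1 onset /k/, coda /∅/ ok → permitted
[zro.bfvow] — violates constraint 3: syllable 2 onset /bfv/ has 3 consonants (> 2) → not permitted
[wva.jju] — σ1 onset /wv/ (2C), coda /∅/ ok; σ2 onset /jj/ (2C), coda /∅/ ok → permitted
[lun.tvakn] — violates constraint 1: syllable 2 coda /kn/ has 2 consonants (> 1) → not permitted
[wlo] — σ1 onset /wl/ (2C), coda /∅/ ok → permitted
[iff] — violates constraint 1: syllable 1 coda /ff/ has 2 consonants (> 1) → not permitted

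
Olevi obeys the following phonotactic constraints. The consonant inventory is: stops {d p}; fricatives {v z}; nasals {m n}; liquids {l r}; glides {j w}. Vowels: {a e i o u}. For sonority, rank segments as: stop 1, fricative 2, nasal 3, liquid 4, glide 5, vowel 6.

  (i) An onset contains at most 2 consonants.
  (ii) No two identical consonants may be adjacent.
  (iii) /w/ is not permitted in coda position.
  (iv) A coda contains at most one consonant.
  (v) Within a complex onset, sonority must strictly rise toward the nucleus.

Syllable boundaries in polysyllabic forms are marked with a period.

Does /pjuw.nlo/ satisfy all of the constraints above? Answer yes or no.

/pjuw.nlo/ — violates constraint (iii): syllable 1 coda contains /w/ → not permitted

no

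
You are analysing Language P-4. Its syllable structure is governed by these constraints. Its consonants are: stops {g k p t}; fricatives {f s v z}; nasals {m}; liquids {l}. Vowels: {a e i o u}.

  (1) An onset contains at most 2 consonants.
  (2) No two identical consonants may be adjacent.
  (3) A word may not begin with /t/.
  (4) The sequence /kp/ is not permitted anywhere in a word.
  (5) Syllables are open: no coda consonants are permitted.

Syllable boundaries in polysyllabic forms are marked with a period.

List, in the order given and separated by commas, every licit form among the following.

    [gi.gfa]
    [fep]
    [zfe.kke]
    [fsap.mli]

[gi.gfa] — σ1 onset /g/, coda /∅/ ok; σ2 onset /gf/ (2C), coda /∅/ ok → licit
[fep] — violates constraint 5: syllable 1 coda /p/ has 1 consonant (> 0) → illicit
[zfe.kke] — violates constraint 2: adjacent identical consonants /kk/ → illicit
[fsap.mli] — violates constraint 5: syllable 1 coda /p/ has 1 consonant (> 0) → illicit

[gi.gfa]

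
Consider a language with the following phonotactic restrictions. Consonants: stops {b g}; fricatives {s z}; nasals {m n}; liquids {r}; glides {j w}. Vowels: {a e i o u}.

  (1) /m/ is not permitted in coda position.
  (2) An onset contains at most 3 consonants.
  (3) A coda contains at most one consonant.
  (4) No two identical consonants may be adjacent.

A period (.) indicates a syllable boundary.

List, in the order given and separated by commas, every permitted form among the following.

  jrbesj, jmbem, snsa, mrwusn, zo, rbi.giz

jrbesj — violates constraint 3: syllable 1 coda /sj/ has 2 consonants (> 1) → not permitted
jmbem — violates constraint 1: syllable 1 coda contains /m/ → not permitted
snsa — σ1 onset /sns/ (3C), coda /∅/ ok → permitted
mrwusn — violates constraint 3: syllable 1 coda /sn/ has 2 consonants (> 1) → not permitted
zo — σ1 onset /z/, coda /∅/ ok → permitted
rbi.giz — σ1 onset /rb/ (2C), coda /∅/ ok; σ2 onset /g/, coda /z/ ok → permitted

snsa, zo, rbi.giz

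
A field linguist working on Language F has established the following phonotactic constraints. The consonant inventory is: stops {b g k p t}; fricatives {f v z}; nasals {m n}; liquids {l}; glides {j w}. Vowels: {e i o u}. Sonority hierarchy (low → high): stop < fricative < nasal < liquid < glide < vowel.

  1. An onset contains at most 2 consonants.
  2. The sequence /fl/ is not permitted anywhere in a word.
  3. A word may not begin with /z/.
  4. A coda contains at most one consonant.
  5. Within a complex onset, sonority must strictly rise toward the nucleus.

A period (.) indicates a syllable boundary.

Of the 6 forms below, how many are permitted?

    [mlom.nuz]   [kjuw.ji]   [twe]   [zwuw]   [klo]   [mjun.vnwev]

[mlom.nuz] — σ1 onset /ml/ (3→4 rises), coda /m/ ok; σ2 onset /n/, coda /z/ ok → permitted
[kjuw.ji] — σ1 onset /kj/ (1→5 rises), coda /w/ ok; σ2 onset /j/, coda /∅/ ok → permitted
[twe] — σ1 onset /tw/ (1→5 rises), coda /∅/ ok → permitted
[zwuw] — violates constraint 3: word begins with /z/ → not permitted
[klo] — σ1 onset /kl/ (1→4 rises), coda /∅/ ok → permitted
[mjun.vnwev] — violates constraint 1: syllable 2 onset /vnw/ has 3 consonants (> 2) → not permitted
Permitted: [mlom.nuz], [kjuw.ji], [twe], [klo] → 4.

4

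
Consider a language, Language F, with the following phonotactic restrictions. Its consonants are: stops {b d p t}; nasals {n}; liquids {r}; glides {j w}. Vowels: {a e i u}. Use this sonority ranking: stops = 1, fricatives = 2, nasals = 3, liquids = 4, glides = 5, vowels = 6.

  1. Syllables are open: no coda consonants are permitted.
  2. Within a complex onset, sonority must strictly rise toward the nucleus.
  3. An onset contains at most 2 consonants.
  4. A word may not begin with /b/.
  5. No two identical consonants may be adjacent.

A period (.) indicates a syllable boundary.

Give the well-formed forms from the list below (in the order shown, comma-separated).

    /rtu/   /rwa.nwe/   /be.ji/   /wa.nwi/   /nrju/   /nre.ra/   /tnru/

/rtu/ — violates constraint 2: syllable 1 onset /rt/: /r/ (liquid, 4) → /t/ (stop, 1) does not rise → ill-formed
/rwa.nwe/ — σ1 onset /rw/ (4→5 rises), coda /∅/ ok; σ2 onset /nw/ (3→5 rises), coda /∅/ ok → well-formed
/be.ji/ — violates constraint 4: word begins with /b/ → ill-formed
/wa.nwi/ — σ1 onset /w/, coda /∅/ ok; σ2 onset /nw/ (3→5 rises), coda /∅/ ok → well-formed
/nrju/ — violates constraint 3: syllable 1 onset /nrj/ has 3 consonants (> 2) → ill-formed
/nre.ra/ — σ1 onset /nr/ (3→4 rises), coda /∅/ ok; σ2 onset /r/, coda /∅/ ok → well-formed
/tnru/ — violates constraint 3: syllable 1 onset /tnr/ has 3 consonants (> 2) → ill-formed

/rwa.nwe/, /wa.nwi/, /nre.ra/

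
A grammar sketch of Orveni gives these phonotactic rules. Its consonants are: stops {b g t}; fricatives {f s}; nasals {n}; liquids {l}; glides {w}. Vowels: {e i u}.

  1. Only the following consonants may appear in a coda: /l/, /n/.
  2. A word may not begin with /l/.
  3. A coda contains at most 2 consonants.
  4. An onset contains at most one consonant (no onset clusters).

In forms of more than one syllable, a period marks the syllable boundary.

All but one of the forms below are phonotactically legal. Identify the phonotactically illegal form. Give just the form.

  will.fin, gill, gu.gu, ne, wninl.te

will.fin — σ1 onset /w/, coda /ll/ (2C) ok; σ2 onset /f/, coda /n/ ok → phonotactically legal
gill — σ1 onset /g/, coda /ll/ (2C) ok → phonotactically legal
gu.gu — σ1 onset /g/, coda /∅/ ok; σ2 onset /g/, coda /∅/ ok → phonotactically legal
ne — σ1 onset /n/, coda /∅/ ok → phonotactically legal
wninl.te — violates constraint 4: syllable 1 onset /wn/ has 2 consonants (> 1) → phonotactically illegal

wninl.te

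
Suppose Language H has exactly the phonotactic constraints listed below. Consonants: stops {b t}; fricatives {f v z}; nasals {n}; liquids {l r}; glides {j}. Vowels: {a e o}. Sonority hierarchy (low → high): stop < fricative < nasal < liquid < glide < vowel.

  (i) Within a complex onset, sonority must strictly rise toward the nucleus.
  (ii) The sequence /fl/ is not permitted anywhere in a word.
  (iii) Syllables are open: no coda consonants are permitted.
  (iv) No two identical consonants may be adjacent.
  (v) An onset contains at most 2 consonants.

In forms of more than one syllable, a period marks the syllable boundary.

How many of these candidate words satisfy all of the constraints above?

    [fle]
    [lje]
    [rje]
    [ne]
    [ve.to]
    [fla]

[fle] — violates constraint (ii): contains banned sequence /fl/ → ill-formed
[lje] — σ1 onset /lj/ (4→5 rises), coda /∅/ ok → well-formed
[rje] — σ1 onset /rj/ (4→5 rises), coda /∅/ ok → well-formed
[ne] — σ1 onset /n/, coda /∅/ ok → well-formed
[ve.to] — σ1 onset /v/, coda /∅/ ok; σ2 onset /t/, coda /∅/ ok → well-formed
[fla] — violates constraint (ii): contains banned sequence /fl/ → ill-formed
Well-formed: [lje], [rje], [ne], [ve.to] → 4.

4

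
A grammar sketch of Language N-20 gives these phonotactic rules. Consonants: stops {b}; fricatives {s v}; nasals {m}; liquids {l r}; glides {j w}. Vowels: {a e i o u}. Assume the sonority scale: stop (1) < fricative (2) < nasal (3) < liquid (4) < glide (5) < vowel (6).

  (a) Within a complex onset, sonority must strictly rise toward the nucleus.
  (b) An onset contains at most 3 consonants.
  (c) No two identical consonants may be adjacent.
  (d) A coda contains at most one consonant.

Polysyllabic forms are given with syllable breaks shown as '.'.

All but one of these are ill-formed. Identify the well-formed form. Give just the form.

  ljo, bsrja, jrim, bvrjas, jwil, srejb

ljo — σ1 onset /lj/ (4→5 rises), coda /∅/ ok → well-formed
bsrja — violates constraint (b): syllable 1 onset /bsrj/ has 4 consonants (> 3) → ill-formed
jrim — violates constraint (a): syllable 1 onset /jr/: /j/ (glide, 5) → /r/ (liquid, 4) does not rise → ill-formed
bvrjas — violates constraint (b): syllable 1 onset /bvrj/ has 4 consonants (> 3) → ill-formed
jwil — violates constraint (a): syllable 1 onset /jw/: /j/ (glide, 5) → /w/ (glide, 5) does not rise → ill-formed
srejb — violates constraint (d): syllable 1 coda /jb/ has 2 consonants (> 1) → ill-formed

ljo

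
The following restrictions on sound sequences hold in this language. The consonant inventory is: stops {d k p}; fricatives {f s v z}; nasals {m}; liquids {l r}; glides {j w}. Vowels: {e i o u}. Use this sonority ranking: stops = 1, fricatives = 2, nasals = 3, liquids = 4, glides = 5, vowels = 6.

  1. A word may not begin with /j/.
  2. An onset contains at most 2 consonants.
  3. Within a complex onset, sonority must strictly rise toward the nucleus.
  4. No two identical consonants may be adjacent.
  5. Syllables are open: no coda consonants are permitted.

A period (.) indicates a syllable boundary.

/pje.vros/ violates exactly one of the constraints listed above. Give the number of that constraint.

5

/pje.vros/: syllable 2 coda /s/ has 1 consonant (> 0).
This is a violation of constraint 5: "Syllables are open: no coda consonants are permitted."
The remaining constraints (1, 2, 3, 4) are satisfied.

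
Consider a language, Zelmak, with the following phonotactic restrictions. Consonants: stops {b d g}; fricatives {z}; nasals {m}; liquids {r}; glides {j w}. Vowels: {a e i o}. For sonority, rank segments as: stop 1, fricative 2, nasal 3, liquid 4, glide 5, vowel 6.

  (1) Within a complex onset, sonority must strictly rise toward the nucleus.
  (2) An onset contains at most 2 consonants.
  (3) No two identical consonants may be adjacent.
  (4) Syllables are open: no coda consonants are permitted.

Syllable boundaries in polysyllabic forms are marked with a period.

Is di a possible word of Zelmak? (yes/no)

di — σ1 onset /d/, coda /∅/ ok → permitted

yes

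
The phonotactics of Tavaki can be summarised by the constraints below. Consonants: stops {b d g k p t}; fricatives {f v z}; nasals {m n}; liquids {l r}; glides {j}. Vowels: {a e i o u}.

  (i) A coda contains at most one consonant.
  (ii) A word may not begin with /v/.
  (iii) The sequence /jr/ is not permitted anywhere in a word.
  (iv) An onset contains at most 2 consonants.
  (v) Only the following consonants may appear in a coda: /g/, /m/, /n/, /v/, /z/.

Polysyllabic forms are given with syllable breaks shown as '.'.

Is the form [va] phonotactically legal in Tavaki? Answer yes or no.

[va] — violates constraint (ii): word begins with /v/ → phonotactically illegal

no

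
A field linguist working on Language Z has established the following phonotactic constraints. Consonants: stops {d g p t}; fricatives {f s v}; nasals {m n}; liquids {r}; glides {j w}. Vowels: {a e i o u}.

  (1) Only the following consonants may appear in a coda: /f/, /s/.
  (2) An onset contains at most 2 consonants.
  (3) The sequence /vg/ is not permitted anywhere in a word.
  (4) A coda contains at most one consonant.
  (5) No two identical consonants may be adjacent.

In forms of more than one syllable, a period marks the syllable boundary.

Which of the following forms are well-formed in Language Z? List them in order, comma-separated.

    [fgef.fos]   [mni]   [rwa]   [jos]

[mni], [rwa], [jos]

[fgef.fos] — violates constraint 5: adjacent identical consonants /ff/ → ill-formed
[mni] — σ1 onset /mn/ (2C), coda /∅/ ok → well-formed
[rwa] — σ1 onset /rw/ (2C), coda /∅/ ok → well-formed
[jos] — σ1 onset /j/, coda /s/ ok → well-formed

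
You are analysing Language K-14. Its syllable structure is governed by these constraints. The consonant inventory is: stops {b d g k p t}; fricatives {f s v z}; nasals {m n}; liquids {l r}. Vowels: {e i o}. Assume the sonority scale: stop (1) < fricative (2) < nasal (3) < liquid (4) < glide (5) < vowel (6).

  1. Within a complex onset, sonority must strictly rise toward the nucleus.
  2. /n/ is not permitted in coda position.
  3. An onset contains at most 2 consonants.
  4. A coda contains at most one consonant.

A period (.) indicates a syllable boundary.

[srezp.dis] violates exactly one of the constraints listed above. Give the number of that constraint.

[srezp.dis]: syllable 1 coda /zp/ has 2 consonants (> 1).
This is a violation of constraint 4: "A coda contains at most one consonant."
The remaining constraints (1, 2, 3) are satisfied.

4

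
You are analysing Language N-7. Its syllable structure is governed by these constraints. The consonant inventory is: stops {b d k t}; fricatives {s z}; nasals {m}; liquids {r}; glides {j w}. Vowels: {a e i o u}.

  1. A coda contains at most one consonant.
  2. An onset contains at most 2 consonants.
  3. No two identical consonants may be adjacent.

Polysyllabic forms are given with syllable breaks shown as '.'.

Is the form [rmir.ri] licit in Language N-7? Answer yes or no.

[rmir.ri] — violates constraint 3: adjacent identical consonants /rr/ → illicit

no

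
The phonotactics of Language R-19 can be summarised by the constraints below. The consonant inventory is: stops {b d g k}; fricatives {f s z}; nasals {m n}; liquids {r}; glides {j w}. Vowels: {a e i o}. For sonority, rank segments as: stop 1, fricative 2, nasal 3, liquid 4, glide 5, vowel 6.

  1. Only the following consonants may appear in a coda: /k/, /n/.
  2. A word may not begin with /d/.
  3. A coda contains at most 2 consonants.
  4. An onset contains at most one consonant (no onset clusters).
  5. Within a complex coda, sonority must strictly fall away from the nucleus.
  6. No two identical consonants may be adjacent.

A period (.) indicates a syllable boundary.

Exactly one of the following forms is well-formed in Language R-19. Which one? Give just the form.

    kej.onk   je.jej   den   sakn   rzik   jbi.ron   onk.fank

kej.onk — violates constraint 1: syllable 1 coda contains /j/, which is not a licensed coda consonant → ill-formed
je.jej — violates constraint 1: syllable 2 coda contains /j/, which is not a licensed coda consonant → ill-formed
den — violates constraint 2: word begins with /d/ → ill-formed
sakn — violates constraint 5: syllable 1 coda /kn/: /k/ (stop, 1) → /n/ (nasal, 3) does not fall → ill-formed
rzik — violates constraint 4: syllable 1 onset /rz/ has 2 consonants (> 1) → ill-formed
jbi.ron — violates constraint 4: syllable 1 onset /jb/ has 2 consonants (> 1) → ill-formed
onk.fank — σ1 onset /∅/, coda /nk/ (3→1 falls) ok; σ2 onset /f/, coda /nk/ (3→1 falls) ok → well-formed

onk.fank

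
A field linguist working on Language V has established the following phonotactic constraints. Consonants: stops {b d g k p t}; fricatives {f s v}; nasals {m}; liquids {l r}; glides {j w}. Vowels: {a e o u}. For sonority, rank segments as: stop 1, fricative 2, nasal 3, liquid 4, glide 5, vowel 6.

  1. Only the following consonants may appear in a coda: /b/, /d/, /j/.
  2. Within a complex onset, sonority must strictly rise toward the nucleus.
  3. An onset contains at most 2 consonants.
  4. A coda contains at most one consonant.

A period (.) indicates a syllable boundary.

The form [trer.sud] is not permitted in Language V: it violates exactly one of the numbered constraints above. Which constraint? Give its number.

1

[trer.sud]: syllable 1 coda contains /r/, which is not a licensed coda consonant.
This is a violation of constraint 1: "Only the following consonants may appear in a coda: /b/, /d/, /j/."
The remaining constraints (2, 3, 4) are satisfied.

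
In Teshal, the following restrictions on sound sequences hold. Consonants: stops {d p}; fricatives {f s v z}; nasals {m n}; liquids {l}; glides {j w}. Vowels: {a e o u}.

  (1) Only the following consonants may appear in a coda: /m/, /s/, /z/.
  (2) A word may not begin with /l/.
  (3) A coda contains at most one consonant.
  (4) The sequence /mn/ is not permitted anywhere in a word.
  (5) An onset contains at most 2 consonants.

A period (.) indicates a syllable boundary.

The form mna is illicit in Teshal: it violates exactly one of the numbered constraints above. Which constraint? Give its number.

4

mna: contains banned sequence /mn/.
This is a violation of constraint 4: "The sequence /mn/ is not permitted anywhere in a word."
The remaining constraints (1, 2, 3, 5) are satisfied.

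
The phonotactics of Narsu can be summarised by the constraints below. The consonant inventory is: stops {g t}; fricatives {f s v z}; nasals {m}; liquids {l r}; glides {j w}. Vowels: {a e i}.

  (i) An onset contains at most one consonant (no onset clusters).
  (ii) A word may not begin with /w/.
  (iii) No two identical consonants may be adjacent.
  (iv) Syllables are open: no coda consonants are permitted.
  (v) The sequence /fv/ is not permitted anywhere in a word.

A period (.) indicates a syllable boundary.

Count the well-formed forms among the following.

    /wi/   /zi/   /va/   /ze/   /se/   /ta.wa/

5

/wi/ — violates constraint (ii): word begins with /w/ → ill-formed
/zi/ — σ1 onset /z/, coda /∅/ ok → well-formed
/va/ — σ1 onset /v/, coda /∅/ ok → well-formed
/ze/ — σ1 onset /z/, coda /∅/ ok → well-formed
/se/ — σ1 onset /s/, coda /∅/ ok → well-formed
/ta.wa/ — σ1 onset /t/, coda /∅/ ok; σ2 onset /w/, coda /∅/ ok → well-formed
Well-formed: /zi/, /va/, /ze/, /se/, /ta.wa/ → 5.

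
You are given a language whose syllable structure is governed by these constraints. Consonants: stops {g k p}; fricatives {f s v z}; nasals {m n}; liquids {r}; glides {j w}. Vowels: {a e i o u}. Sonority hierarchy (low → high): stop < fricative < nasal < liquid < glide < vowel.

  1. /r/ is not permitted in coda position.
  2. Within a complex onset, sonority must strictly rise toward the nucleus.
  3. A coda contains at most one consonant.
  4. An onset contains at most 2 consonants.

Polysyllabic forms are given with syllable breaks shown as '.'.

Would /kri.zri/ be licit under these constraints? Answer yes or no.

/kri.zri/ — σ1 onset /kr/ (1→4 rises), coda /∅/ ok; σ2 onset /zr/ (2→4 rises), coda /∅/ ok → licit

yes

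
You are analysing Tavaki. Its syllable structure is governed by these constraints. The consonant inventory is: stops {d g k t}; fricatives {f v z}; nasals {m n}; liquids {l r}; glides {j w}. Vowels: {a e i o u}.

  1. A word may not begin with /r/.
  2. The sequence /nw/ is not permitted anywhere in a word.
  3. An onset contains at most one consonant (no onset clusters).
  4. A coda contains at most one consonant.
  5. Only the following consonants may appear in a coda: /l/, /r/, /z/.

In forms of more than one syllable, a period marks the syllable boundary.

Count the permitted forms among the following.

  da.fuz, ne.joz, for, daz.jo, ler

da.fuz — σ1 onset /d/, coda /∅/ ok; σ2 onset /f/, coda /z/ ok → permitted
ne.joz — σ1 onset /n/, coda /∅/ ok; σ2 onset /j/, coda /z/ ok → permitted
for — σ1 onset /f/, coda /r/ ok → permitted
daz.jo — σ1 onset /d/, coda /z/ ok; σ2 onset /j/, coda /∅/ ok → permitted
ler — σ1 onset /l/, coda /r/ ok → permitted
Permitted: da.fuz, ne.joz, for, daz.jo, ler → 5.

5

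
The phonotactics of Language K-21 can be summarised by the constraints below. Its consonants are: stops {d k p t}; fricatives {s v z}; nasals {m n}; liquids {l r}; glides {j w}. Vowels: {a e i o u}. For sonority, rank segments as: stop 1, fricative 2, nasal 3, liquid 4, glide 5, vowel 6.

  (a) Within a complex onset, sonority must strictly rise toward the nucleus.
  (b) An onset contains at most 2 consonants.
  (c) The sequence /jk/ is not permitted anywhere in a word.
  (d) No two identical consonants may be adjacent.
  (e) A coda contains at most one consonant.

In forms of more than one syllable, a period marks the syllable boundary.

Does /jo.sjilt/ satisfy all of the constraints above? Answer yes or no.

no

/jo.sjilt/ — violates constraint (e): syllable 2 coda /lt/ has 2 consonants (> 1) → phonotactically illegal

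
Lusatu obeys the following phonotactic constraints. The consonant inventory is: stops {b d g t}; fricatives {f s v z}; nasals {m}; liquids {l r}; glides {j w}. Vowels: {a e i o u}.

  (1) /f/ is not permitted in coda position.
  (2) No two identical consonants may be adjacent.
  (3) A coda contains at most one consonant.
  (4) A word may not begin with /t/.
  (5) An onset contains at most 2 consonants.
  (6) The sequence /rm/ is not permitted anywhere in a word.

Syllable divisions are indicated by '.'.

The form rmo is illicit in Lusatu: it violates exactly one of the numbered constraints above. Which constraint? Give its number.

rmo: contains banned sequence /rm/.
This is a violation of constraint 6: "The sequence /rm/ is not permitted anywhere in a word."
The remaining constraints (1, 2, 3, 4, 5) are satisfied.

6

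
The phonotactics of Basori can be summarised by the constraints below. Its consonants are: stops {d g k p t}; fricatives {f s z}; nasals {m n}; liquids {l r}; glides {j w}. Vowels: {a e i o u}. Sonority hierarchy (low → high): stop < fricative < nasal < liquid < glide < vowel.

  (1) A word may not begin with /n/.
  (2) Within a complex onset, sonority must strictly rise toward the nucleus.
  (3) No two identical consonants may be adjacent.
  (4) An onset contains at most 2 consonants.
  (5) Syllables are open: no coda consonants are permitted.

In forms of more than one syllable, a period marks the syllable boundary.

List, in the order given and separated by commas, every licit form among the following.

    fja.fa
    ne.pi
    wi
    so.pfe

fja.fa, wi, so.pfe

fja.fa — σ1 onset /fj/ (2→5 rises), coda /∅/ ok; σ2 onset /f/, coda /∅/ ok → licit
ne.pi — violates constraint 1: word begins with /n/ → illicit
wi — σ1 onset /w/, coda /∅/ ok → licit
so.pfe — σ1 onset /s/, coda /∅/ ok; σ2 onset /pf/ (1→2 rises), coda /∅/ ok → licit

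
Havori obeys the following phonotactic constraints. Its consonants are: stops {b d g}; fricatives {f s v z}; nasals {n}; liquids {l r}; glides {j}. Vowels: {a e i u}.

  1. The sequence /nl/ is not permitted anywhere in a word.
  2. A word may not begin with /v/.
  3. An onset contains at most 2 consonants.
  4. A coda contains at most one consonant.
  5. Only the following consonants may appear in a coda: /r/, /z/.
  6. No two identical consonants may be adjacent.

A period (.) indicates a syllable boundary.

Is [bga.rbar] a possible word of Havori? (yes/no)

yes

[bga.rbar] — σ1 onset /bg/ (2C), coda /∅/ ok; σ2 onset /rb/ (2C), coda /r/ ok → phonotactically legal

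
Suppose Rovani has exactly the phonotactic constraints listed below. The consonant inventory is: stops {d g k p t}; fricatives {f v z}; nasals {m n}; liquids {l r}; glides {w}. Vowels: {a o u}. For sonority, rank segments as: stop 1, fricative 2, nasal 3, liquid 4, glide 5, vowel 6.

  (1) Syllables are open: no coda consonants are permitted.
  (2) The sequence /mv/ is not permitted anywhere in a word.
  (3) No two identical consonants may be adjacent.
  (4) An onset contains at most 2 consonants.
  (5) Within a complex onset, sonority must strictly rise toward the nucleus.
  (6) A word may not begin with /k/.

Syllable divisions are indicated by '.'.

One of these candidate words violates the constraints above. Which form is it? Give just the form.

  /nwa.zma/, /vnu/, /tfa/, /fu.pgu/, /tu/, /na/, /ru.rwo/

/fu.pgu/

/nwa.zma/ — σ1 onset /nw/ (3→5 rises), coda /∅/ ok; σ2 onset /zm/ (2→3 rises), coda /∅/ ok → phonotactically legal
/vnu/ — σ1 onset /vn/ (2→3 rises), coda /∅/ ok → phonotactically legal
/tfa/ — σ1 onset /tf/ (1→2 rises), coda /∅/ ok → phonotactically legal
/fu.pgu/ — violates constraint 5: syllable 2 onset /pg/: /p/ (stop, 1) → /g/ (stop, 1) does not rise → phonotactically illegal
/tu/ — σ1 onset /t/, coda /∅/ ok → phonotactically legal
/na/ — σ1 onset /n/, coda /∅/ ok → phonotactically legal
/ru.rwo/ — σ1 onset /r/, coda /∅/ ok; σ2 onset /rw/ (4→5 rises), coda /∅/ ok → phonotactically legal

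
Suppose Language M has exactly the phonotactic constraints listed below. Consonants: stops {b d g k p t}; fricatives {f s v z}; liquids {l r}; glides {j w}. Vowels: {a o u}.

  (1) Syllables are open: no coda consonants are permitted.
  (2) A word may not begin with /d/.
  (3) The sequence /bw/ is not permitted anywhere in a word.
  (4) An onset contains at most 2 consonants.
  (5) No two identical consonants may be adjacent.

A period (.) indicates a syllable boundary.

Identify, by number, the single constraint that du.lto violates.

du.lto: word begins with /d/.
This is a violation of constraint 2: "A word may not begin with /d/."
The remaining constraints (1, 3, 4, 5) are satisfied.

2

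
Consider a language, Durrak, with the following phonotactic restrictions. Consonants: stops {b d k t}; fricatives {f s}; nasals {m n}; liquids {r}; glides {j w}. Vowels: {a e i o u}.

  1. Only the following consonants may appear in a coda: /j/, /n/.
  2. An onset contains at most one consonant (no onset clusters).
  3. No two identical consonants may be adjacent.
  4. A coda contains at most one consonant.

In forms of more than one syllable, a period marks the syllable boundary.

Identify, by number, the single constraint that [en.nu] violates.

[en.nu]: adjacent identical consonants /nn/.
This is a violation of constraint 3: "No two identical consonants may be adjacent."
The remaining constraints (1, 2, 4) are satisfied.

3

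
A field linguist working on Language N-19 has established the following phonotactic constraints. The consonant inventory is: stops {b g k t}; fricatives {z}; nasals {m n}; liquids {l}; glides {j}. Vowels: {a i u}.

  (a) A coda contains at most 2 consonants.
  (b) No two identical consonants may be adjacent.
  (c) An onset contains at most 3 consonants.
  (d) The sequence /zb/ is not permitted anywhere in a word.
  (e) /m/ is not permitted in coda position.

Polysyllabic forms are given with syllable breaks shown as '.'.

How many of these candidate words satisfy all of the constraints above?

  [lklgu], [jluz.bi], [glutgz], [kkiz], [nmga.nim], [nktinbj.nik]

0

[lklgu] — violates constraint (c): syllable 1 onset /lklg/ has 4 consonants (> 3) → not permitted
[jluz.bi] — violates constraint (d): contains banned sequence /zb/ → not permitted
[glutgz] — violates constraint (a): syllable 1 coda /tgz/ has 3 consonants (> 2) → not permitted
[kkiz] — violates constraint (b): adjacent identical consonants /kk/ → not permitted
[nmga.nim] — violates constraint (e): syllable 2 coda contains /m/ → not permitted
[nktinbj.nik] — violates constraint (a): syllable 1 coda /nbj/ has 3 consonants (> 2) → not permitted
No form is permitted → 0.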